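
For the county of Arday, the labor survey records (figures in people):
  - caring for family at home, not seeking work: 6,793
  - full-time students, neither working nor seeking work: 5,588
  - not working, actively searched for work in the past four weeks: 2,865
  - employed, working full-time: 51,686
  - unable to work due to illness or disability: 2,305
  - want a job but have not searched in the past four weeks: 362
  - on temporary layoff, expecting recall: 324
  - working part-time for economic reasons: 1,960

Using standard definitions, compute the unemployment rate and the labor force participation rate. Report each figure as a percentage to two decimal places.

Unemployment rate ≈ 5.61%; labor force participation rate ≈ 79.07%.

Employed = 51,686 + 1,960 = 53,646 (anyone who worked, including part-time for economic reasons, counts as employed).
Unemployed = 2,865 + 324 = 3,189 (jobless and actively searching, or on temporary layoff).
Labor force = 53,646 + 3,189 = 56,835.
Not in labor force = 6,793 + 5,588 + 2,305 + 362 = 15,048 (those not working and not actively searching are outside the labor force — including those who want a job but have given up searching).
Civilian working-age population = 56,835 + 15,048 = 71,883.
Unemployment rate = 3,189 / 56,835 = 5.61%.
Labor force participation rate = 56,835 / 71,883 = 79.07%.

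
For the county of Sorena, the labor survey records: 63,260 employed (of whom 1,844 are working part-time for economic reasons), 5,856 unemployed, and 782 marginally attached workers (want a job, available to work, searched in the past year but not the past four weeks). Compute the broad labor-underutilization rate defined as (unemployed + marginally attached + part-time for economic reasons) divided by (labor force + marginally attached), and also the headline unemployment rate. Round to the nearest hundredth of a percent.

Broad underutilization rate ≈ 12.13%; headline unemployment rate ≈ 8.47%.

Labor force = 63,260 + 5,856 = 69,116.
Numerator = 5,856 + 782 + 1,844 = 8,482.
Denominator = 69,116 + 782 = 69,898.
Broad rate = 8,482 / 69,898 = 12.13%.
Headline unemployment rate = 5,856 / 69,116 = 8.47%.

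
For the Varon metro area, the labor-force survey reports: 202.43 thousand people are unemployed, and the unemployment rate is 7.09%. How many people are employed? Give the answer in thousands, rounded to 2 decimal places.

Labor force = U / u = 202.43 / 0.0709 ≈ 2,855.15 thousand.
Employed = labor force − unemployed = 2,855.15 − 202.43 = 2,652.72 thousand.

About 2,652.72 thousand are employed.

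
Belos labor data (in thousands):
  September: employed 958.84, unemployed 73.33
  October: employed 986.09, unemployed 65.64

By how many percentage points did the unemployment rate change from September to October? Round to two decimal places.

September: labor force = 958.84 + 73.33 = 1,032.17; u = 73.33/1,032.17 = 7.10%.
October: labor force = 986.09 + 65.64 = 1,051.73; u = 65.64/1,051.73 = 6.24%.
Change = 6.24% − 7.10% = −0.86 pp.

The unemployment rate changed by −0.86 percentage points.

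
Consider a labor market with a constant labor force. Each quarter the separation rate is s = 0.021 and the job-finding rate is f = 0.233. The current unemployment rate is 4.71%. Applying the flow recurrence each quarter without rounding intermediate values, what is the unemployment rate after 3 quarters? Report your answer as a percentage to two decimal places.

Unemployment rate after three quarters ≈ 6.79%.

With a fixed labor force, u_{t+1} = u_t + s·(1−u_t) − f·u_t = u_t·(1−s−f) + s.
Here 1−s−f = 0.746 and s = 0.021.
u_1 = 0.047100 × 0.746 + 0.021 = 0.056137.
u_2 = 0.056137 × 0.746 + 0.021 = 0.062878.
u_3 = 0.062878 × 0.746 + 0.021 = 0.067907.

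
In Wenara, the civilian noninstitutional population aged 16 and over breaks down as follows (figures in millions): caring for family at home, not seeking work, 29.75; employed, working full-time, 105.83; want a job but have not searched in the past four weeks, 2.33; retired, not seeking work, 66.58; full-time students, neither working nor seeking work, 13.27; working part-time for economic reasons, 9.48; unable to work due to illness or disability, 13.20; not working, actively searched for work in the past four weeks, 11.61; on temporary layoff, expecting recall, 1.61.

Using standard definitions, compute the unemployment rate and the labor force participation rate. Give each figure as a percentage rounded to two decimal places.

Unemployment rate ≈ 10.29%; labor force participation rate ≈ 50.67%.

Employed = 105.83 + 9.48 = 115.31 million (anyone who worked, including part-time for economic reasons, counts as employed).
Unemployed = 11.61 + 1.61 = 13.22 million (jobless and actively searching, or on temporary layoff).
Labor force = 115.31 + 13.22 = 128.53 million.
Not in labor force = 29.75 + 2.33 + 66.58 + 13.27 + 13.20 = 125.13 million (those not working and not actively searching are outside the labor force — including those who want a job but have given up searching).
Civilian working-age population = 128.53 + 125.13 = 253.66 million.
Unemployment rate = 13.22 / 128.53 = 10.29%.
Labor force participation rate = 128.53 / 253.66 = 50.67%.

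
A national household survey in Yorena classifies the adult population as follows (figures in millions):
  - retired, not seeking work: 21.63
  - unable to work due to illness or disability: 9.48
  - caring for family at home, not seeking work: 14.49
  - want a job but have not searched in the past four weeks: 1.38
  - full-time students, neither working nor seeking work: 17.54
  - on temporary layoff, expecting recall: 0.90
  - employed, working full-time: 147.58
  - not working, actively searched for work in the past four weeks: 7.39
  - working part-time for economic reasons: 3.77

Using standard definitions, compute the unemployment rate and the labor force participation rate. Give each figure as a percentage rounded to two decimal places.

Employed = 147.58 + 3.77 = 151.35 million (anyone who worked, including part-time for economic reasons, counts as employed).
Unemployed = 0.90 + 7.39 = 8.29 million (jobless and actively searching, or on temporary layoff).
Labor force = 151.35 + 8.29 = 159.64 million.
Not in labor force = 21.63 + 9.48 + 14.49 + 1.38 + 17.54 = 64.52 million (those not working and not actively searching are outside the labor force — including those who want a job but have given up searching).
Civilian working-age population = 159.64 + 64.52 = 224.16 million.
Unemployment rate = 8.29 / 159.64 = 5.19%.
Labor force participation rate = 159.64 / 224.16 = 71.22%.

Unemployment rate ≈ 5.19%; labor force participation rate ≈ 71.22%.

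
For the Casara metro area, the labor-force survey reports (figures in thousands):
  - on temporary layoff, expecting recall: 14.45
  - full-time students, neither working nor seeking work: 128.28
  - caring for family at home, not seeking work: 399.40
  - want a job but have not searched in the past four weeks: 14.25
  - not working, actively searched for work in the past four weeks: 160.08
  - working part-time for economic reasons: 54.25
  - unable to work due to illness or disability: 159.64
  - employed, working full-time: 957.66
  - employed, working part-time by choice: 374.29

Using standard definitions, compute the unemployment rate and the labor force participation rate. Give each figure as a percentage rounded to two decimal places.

Unemployment rate ≈ 11.18%; labor force participation rate ≈ 68.99%.

Employed = 54.25 + 957.66 + 374.29 = 1,386.20 thousand (anyone who worked, including part-time for economic reasons, counts as employed).
Unemployed = 14.45 + 160.08 = 174.53 thousand (jobless and actively searching, or on temporary layoff).
Labor force = 1,386.20 + 174.53 = 1,560.73 thousand.
Not in labor force = 128.28 + 399.40 + 14.25 + 159.64 = 701.57 thousand (those not working and not actively searching are outside the labor force — including those who want a job but have given up searching).
Civilian working-age population = 1,560.73 + 701.57 = 2,262.30 thousand.
Unemployment rate = 174.53 / 1,560.73 = 11.18%.
Labor force participation rate = 1,560.73 / 2,262.30 = 68.99%.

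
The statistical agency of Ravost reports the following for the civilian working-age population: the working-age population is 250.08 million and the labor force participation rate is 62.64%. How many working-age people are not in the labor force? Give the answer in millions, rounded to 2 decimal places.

About 93.43 million are not in the labor force.

Share not in the labor force = 1 − 0.6264 = 0.3736.
Not in labor force = 0.3736 × 250.08 ≈ 93.43 million.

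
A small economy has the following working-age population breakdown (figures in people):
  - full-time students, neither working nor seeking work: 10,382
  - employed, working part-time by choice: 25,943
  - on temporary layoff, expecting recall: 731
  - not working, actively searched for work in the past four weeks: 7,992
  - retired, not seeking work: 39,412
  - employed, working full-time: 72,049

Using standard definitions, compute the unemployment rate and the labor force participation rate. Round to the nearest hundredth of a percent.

Employed = 25,943 + 72,049 = 97,992.
Unemployed = 731 + 7,992 = 8,723 (jobless and actively searching, or on temporary layoff).
Labor force = 97,992 + 8,723 = 106,715.
Not in labor force = 10,382 + 39,412 = 49,794 (those not working and not actively searching are outside the labor force).
Civilian working-age population = 106,715 + 49,794 = 156,509.
Unemployment rate = 8,723 / 106,715 = 8.17%.
Labor force participation rate = 106,715 / 156,509 = 68.18%.

Unemployment rate ≈ 8.17%; labor force participation rate ≈ 68.18%.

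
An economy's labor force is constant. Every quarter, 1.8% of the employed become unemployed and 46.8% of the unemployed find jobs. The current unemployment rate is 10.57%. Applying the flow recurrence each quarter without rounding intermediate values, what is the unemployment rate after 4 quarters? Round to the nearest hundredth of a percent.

With a fixed labor force, u_{t+1} = u_t + s·(1−u_t) − f·u_t = u_t·(1−s−f) + s.
Here 1−s−f = 0.514 and s = 0.018.
u_1 = 0.105700 × 0.514 + 0.018 = 0.072330.
u_2 = 0.072330 × 0.514 + 0.018 = 0.055178.
u_3 = 0.055178 × 0.514 + 0.018 = 0.046361.
u_4 = 0.046361 × 0.514 + 0.018 = 0.041830.

Unemployment rate after four quarters ≈ 4.18%.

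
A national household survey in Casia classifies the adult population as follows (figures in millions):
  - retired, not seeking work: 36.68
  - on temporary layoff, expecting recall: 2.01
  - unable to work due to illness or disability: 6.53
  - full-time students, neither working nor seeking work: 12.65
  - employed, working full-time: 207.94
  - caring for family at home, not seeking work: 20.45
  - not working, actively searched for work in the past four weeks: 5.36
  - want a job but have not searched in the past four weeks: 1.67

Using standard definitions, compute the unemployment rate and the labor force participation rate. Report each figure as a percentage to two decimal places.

Unemployment rate ≈ 3.42%; labor force participation rate ≈ 73.41%.

Employed = 207.94 million.
Unemployed = 2.01 + 5.36 = 7.37 million (jobless and actively searching, or on temporary layoff).
Labor force = 207.94 + 7.37 = 215.31 million.
Not in labor force = 36.68 + 6.53 + 12.65 + 20.45 + 1.67 = 77.98 million (those not working and not actively searching are outside the labor force — including those who want a job but have given up searching).
Civilian working-age population = 215.31 + 77.98 = 293.29 million.
Unemployment rate = 7.37 / 215.31 = 3.42%.
Labor force participation rate = 215.31 / 293.29 = 73.41%.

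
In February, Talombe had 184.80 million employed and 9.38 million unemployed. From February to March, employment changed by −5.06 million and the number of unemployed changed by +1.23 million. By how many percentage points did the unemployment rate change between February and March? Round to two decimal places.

February: labor force = 184.80 + 9.38 = 194.18; u = 9.38/194.18 = 4.83%.
March: labor force = 179.74 + 10.61 = 190.35; u = 10.61/190.35 = 5.57%.
Change = 5.57% − 4.83% = +0.74 pp.

The unemployment rate changed by +0.74 percentage points.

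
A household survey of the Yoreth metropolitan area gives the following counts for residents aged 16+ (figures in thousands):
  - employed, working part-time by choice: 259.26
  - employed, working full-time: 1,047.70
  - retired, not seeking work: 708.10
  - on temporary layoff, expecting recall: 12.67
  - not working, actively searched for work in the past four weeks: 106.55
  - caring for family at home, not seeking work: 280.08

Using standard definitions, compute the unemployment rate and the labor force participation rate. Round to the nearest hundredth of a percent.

Unemployment rate ≈ 8.36%; labor force participation rate ≈ 59.07%.

Employed = 259.26 + 1,047.70 = 1,306.96 thousand.
Unemployed = 12.67 + 106.55 = 119.22 thousand (jobless and actively searching, or on temporary layoff).
Labor force = 1,306.96 + 119.22 = 1,426.18 thousand.
Not in labor force = 708.10 + 280.08 = 988.18 thousand (those not working and not actively searching are outside the labor force).
Civilian working-age population = 1,426.18 + 988.18 = 2,414.36 thousand.
Unemployment rate = 119.22 / 1,426.18 = 8.36%.
Labor force participation rate = 1,426.18 / 2,414.36 = 59.07%.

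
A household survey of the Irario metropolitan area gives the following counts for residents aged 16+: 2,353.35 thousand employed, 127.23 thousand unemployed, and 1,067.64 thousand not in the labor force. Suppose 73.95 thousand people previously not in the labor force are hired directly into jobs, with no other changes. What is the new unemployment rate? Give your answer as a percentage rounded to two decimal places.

Initially, labor force = 2,353.35 + 127.23 = 2,480.58 thousand, so u = 127.23/2,480.58 = 5.13%.
After the change, employed and labor force both rise by 73.95; unemployed unchanged → E = 2,427.30, U = 127.23, labor force = 2,554.53 thousand.
New unemployment rate = 127.23 / 2,554.53 = 4.98%.

New unemployment rate ≈ 4.98%.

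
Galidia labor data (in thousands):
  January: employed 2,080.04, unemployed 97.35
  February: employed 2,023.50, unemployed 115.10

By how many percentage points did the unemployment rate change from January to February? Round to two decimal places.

The unemployment rate changed by +0.91 percentage points.

January: labor force = 2,080.04 + 97.35 = 2,177.39; u = 97.35/2,177.39 = 4.47%.
February: labor force = 2,023.50 + 115.10 = 2,138.60; u = 115.10/2,138.60 = 5.38%.
Change = 5.38% − 4.47% = +0.91 pp.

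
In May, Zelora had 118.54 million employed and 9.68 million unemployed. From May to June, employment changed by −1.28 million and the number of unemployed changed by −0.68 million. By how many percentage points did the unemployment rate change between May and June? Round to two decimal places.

The unemployment rate changed by −0.42 percentage points.

May: labor force = 118.54 + 9.68 = 128.22; u = 9.68/128.22 = 7.55%.
June: labor force = 117.26 + 9.00 = 126.26; u = 9.00/126.26 = 7.13%.
Change = 7.13% − 7.55% = −0.42 pp.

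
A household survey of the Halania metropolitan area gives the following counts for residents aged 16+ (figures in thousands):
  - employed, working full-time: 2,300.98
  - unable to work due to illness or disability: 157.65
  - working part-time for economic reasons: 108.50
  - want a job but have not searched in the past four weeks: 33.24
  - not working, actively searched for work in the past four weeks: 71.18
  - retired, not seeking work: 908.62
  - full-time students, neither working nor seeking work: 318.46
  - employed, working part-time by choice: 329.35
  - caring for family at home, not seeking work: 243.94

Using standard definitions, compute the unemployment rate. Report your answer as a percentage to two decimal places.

Employed = 2,300.98 + 108.50 + 329.35 = 2,738.83 thousand (anyone who worked, including part-time for economic reasons, counts as employed).
Unemployed = 71.18 thousand.
Labor force = 2,738.83 + 71.18 = 2,810.01 thousand.
Unemployment rate = 71.18 / 2,810.01 = 2.53%.

Unemployment rate ≈ 2.53%.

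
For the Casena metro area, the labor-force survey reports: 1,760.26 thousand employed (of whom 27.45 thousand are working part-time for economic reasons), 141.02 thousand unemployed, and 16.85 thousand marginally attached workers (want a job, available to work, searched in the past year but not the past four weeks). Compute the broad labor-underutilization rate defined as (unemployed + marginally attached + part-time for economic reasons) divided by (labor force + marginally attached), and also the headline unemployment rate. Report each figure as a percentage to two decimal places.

Broad underutilization rate ≈ 9.66%; headline unemployment rate ≈ 7.42%.

Labor force = 1,760.26 + 141.02 = 1,901.28 thousand.
Numerator = 141.02 + 16.85 + 27.45 = 185.32 thousand.
Denominator = 1,901.28 + 16.85 = 1,918.13 thousand.
Broad rate = 185.32 / 1,918.13 = 9.66%.
Headline unemployment rate = 141.02 / 1,901.28 = 7.42%.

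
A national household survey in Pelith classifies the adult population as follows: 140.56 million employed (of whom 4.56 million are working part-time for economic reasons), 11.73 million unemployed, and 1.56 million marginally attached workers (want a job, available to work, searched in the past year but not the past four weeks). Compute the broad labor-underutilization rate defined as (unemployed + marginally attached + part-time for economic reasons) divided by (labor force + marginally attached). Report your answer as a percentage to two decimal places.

Broad underutilization rate ≈ 11.60%.

Labor force = 140.56 + 11.73 = 152.29 million.
Numerator = 11.73 + 1.56 + 4.56 = 17.85 million.
Denominator = 152.29 + 1.56 = 153.85 million.
Broad rate = 17.85 / 153.85 = 11.60%.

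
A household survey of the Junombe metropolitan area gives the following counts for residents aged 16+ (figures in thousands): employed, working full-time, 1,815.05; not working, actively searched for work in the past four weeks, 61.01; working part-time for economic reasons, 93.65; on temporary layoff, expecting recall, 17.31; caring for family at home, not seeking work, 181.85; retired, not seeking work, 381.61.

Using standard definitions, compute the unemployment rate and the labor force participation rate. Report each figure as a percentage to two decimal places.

Employed = 1,815.05 + 93.65 = 1,908.70 thousand (anyone who worked, including part-time for economic reasons, counts as employed).
Unemployed = 61.01 + 17.31 = 78.32 thousand (jobless and actively searching, or on temporary layoff).
Labor force = 1,908.70 + 78.32 = 1,987.02 thousand.
Not in labor force = 181.85 + 381.61 = 563.46 thousand (those not working and not actively searching are outside the labor force).
Civilian working-age population = 1,987.02 + 563.46 = 2,550.48 thousand.
Unemployment rate = 78.32 / 1,987.02 = 3.94%.
Labor force participation rate = 1,987.02 / 2,550.48 = 77.91%.

Unemployment rate ≈ 3.94%; labor force participation rate ≈ 77.91%.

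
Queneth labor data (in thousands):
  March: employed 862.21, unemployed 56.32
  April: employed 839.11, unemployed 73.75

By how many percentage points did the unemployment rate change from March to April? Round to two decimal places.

The unemployment rate changed by +1.95 percentage points.

March: labor force = 862.21 + 56.32 = 918.53; u = 56.32/918.53 = 6.13%.
April: labor force = 839.11 + 73.75 = 912.86; u = 73.75/912.86 = 8.08%.
Change = 8.08% − 6.13% = +1.95 pp.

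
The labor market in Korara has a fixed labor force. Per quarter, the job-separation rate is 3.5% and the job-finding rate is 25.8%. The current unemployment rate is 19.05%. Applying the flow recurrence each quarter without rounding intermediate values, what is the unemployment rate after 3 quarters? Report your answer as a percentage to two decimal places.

Unemployment rate after three quarters ≈ 14.46%.

With a fixed labor force, u_{t+1} = u_t + s·(1−u_t) − f·u_t = u_t·(1−s−f) + s.
Here 1−s−f = 0.707 and s = 0.035.
u_1 = 0.190500 × 0.707 + 0.035 = 0.169683.
u_2 = 0.169683 × 0.707 + 0.035 = 0.154966.
u_3 = 0.154966 × 0.707 + 0.035 = 0.144561.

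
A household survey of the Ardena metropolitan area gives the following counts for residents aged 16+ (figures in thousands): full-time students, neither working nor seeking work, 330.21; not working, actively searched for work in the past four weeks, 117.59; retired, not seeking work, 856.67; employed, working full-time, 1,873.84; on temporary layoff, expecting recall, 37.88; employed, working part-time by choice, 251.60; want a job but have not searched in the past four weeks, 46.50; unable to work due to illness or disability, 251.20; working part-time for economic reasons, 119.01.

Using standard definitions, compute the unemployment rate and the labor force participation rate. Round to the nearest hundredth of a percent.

Unemployment rate ≈ 6.48%; labor force participation rate ≈ 61.78%.

Employed = 1,873.84 + 251.60 + 119.01 = 2,244.45 thousand (anyone who worked, including part-time for economic reasons, counts as employed).
Unemployed = 117.59 + 37.88 = 155.47 thousand (jobless and actively searching, or on temporary layoff).
Labor force = 2,244.45 + 155.47 = 2,399.92 thousand.
Not in labor force = 330.21 + 856.67 + 46.50 + 251.20 = 1,484.58 thousand (those not working and not actively searching are outside the labor force — including those who want a job but have given up searching).
Civilian working-age population = 2,399.92 + 1,484.58 = 3,884.50 thousand.
Unemployment rate = 155.47 / 2,399.92 = 6.48%.
Labor force participation rate = 2,399.92 / 3,884.50 = 61.78%.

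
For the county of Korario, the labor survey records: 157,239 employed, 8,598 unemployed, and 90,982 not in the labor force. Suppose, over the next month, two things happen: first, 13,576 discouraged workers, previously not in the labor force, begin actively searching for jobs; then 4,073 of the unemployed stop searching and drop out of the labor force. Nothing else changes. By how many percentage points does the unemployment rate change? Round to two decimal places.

The unemployment rate changes by +5.14 percentage points.

Initially, labor force = 157,239 + 8,598 = 165,837, so u = 8,598/165,837 = 5.18%.
After the first change, unemployed and labor force both rise by 13,576 → E = 157,239, U = 22,174, labor force = 179,413.
After the second change, unemployed and labor force both fall by 4,073 → E = 157,239, U = 18,101, labor force = 175,340.
New unemployment rate = 18,101 / 175,340 = 10.32%.
Change = 10.32% − 5.18% = +5.14 percentage points.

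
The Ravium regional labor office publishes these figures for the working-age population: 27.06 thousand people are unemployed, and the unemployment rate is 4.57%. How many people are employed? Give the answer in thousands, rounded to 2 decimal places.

About 565.06 thousand are employed.

Labor force = U / u = 27.06 / 0.0457 ≈ 592.12 thousand.
Employed = labor force − unemployed = 592.12 − 27.06 = 565.06 thousand.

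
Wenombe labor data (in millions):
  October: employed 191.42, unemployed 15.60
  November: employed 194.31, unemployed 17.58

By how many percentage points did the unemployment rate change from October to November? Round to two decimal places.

October: labor force = 191.42 + 15.60 = 207.02; u = 15.60/207.02 = 7.54%.
November: labor force = 194.31 + 17.58 = 211.89; u = 17.58/211.89 = 8.30%.
Change = 8.30% − 7.54% = +0.76 pp.

The unemployment rate changed by +0.76 percentage points.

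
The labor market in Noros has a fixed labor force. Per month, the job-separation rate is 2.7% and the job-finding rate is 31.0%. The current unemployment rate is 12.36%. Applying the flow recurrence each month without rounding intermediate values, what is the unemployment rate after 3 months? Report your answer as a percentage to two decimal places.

With a fixed labor force, u_{t+1} = u_t + s·(1−u_t) − f·u_t = u_t·(1−s−f) + s.
Here 1−s−f = 0.663 and s = 0.027.
u_1 = 0.123600 × 0.663 + 0.027 = 0.108947.
u_2 = 0.108947 × 0.663 + 0.027 = 0.099232.
u_3 = 0.099232 × 0.663 + 0.027 = 0.092791.

Unemployment rate after three months ≈ 9.28%.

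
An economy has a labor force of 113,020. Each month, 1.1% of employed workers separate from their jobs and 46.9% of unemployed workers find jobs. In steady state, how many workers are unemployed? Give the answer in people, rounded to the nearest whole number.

About 2,590 are unemployed in steady state.

Steady-state unemployment rate u* = s/(s+f) = 1.1/(1.1+46.9) = 0.022917.
Unemployed = u* × labor force = 0.022917 × 113,020 ≈ 2,590.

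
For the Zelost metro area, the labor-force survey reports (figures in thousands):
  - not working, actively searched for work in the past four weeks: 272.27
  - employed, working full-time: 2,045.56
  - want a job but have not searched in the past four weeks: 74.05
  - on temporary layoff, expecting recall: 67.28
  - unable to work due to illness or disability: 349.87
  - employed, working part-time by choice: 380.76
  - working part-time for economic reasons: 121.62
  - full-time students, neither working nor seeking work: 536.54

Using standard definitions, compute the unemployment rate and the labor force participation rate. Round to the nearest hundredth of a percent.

Employed = 2,045.56 + 380.76 + 121.62 = 2,547.94 thousand (anyone who worked, including part-time for economic reasons, counts as employed).
Unemployed = 272.27 + 67.28 = 339.55 thousand (jobless and actively searching, or on temporary layoff).
Labor force = 2,547.94 + 339.55 = 2,887.49 thousand.
Not in labor force = 74.05 + 349.87 + 536.54 = 960.46 thousand (those not working and not actively searching are outside the labor force — including those who want a job but have given up searching).
Civilian working-age population = 2,887.49 + 960.46 = 3,847.95 thousand.
Unemployment rate = 339.55 / 2,887.49 = 11.76%.
Labor force participation rate = 2,887.49 / 3,847.95 = 75.04%.

Unemployment rate ≈ 11.76%; labor force participation rate ≈ 75.04%.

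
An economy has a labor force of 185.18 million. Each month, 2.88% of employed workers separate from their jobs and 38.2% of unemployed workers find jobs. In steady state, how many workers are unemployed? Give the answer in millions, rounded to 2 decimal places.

Steady-state unemployment rate u* = s/(s+f) = 2.88/(2.88+38.2) = 0.070107.
Unemployed = u* × labor force = 0.070107 × 185.18 ≈ 12.98 million.

About 12.98 million are unemployed in steady state.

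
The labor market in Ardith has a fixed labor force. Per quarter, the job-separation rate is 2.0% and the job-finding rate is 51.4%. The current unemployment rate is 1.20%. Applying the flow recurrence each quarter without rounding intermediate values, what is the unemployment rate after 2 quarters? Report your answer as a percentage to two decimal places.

Unemployment rate after two quarters ≈ 3.19%.

With a fixed labor force, u_{t+1} = u_t + s·(1−u_t) − f·u_t = u_t·(1−s−f) + s.
Here 1−s−f = 0.466 and s = 0.020.
u_1 = 0.012000 × 0.466 + 0.020 = 0.025592.
u_2 = 0.025592 × 0.466 + 0.020 = 0.031926.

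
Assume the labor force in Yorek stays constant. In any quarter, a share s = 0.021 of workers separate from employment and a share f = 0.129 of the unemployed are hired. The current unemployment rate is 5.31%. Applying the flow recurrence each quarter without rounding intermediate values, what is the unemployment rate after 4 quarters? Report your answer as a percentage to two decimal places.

Unemployment rate after four quarters ≈ 9.46%.

With a fixed labor force, u_{t+1} = u_t + s·(1−u_t) − f·u_t = u_t·(1−s−f) + s.
Here 1−s−f = 0.850 and s = 0.021.
u_1 = 0.053100 × 0.850 + 0.021 = 0.066135.
u_2 = 0.066135 × 0.850 + 0.021 = 0.077215.
u_3 = 0.077215 × 0.850 + 0.021 = 0.086633.
u_4 = 0.086633 × 0.850 + 0.021 = 0.094638.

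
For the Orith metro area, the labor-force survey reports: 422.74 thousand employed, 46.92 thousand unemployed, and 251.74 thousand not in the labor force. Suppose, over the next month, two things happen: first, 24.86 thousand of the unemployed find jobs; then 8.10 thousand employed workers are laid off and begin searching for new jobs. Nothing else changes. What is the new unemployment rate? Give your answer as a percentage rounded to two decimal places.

New unemployment rate ≈ 6.42%.

Initially, labor force = 422.74 + 46.92 = 469.66 thousand, so u = 46.92/469.66 = 9.99%.
After the first change, unemployed falls and employed rises by 24.86; labor force unchanged → E = 447.60, U = 22.06, labor force = 469.66 thousand.
After the second change, employed falls and unemployed rises by 8.10; labor force unchanged → E = 439.50, U = 30.16, labor force = 469.66 thousand.
New unemployment rate = 30.16 / 469.66 = 6.42%.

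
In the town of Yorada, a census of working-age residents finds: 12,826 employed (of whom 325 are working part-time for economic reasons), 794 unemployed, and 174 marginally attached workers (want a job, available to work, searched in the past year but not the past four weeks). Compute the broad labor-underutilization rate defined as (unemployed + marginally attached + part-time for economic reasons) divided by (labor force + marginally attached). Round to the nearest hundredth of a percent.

Broad underutilization rate ≈ 9.37%.

Labor force = 12,826 + 794 = 13,620.
Numerator = 794 + 174 + 325 = 1,293.
Denominator = 13,620 + 174 = 13,794.
Broad rate = 1,293 / 13,794 = 9.37%.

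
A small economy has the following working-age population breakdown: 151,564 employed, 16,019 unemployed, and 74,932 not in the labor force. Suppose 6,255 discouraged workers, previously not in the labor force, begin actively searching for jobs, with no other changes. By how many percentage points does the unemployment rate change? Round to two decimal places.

The unemployment rate changes by +3.25 percentage points.

Initially, labor force = 151,564 + 16,019 = 167,583, so u = 16,019/167,583 = 9.56%.
After the change, unemployed and labor force both rise by 6,255 → E = 151,564, U = 22,274, labor force = 173,838.
New unemployment rate = 22,274 / 173,838 = 12.81%.
Change = 12.81% − 9.56% = +3.25 percentage points.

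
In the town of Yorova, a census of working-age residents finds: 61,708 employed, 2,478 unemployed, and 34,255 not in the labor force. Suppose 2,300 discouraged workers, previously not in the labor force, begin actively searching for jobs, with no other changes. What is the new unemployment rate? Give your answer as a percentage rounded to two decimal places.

Initially, labor force = 61,708 + 2,478 = 64,186, so u = 2,478/64,186 = 3.86%.
After the change, unemployed and labor force both rise by 2,300 → E = 61,708, U = 4,778, labor force = 66,486.
New unemployment rate = 4,778 / 66,486 = 7.19%.

New unemployment rate ≈ 7.19%.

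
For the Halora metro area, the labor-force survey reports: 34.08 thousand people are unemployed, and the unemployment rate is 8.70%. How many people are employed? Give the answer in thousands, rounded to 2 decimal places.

About 357.64 thousand are employed.

Labor force = U / u = 34.08 / 0.0870 ≈ 391.72 thousand.
Employed = labor force − unemployed = 391.72 − 34.08 = 357.64 thousand.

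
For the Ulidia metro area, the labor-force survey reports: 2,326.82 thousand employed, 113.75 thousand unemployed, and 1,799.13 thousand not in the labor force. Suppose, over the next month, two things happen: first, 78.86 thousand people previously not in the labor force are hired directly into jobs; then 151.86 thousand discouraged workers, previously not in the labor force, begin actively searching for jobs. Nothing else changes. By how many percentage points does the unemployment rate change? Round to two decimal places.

Initially, labor force = 2,326.82 + 113.75 = 2,440.57 thousand, so u = 113.75/2,440.57 = 4.66%.
After the first change, employed and labor force both rise by 78.86; unemployed unchanged → E = 2,405.68, U = 113.75, labor force = 2,519.43 thousand.
After the second change, unemployed and labor force both rise by 151.86 → E = 2,405.68, U = 265.61, labor force = 2,671.29 thousand.
New unemployment rate = 265.61 / 2,671.29 = 9.94%.
Change = 9.94% − 4.66% = +5.28 percentage points.

The unemployment rate changes by +5.28 percentage points.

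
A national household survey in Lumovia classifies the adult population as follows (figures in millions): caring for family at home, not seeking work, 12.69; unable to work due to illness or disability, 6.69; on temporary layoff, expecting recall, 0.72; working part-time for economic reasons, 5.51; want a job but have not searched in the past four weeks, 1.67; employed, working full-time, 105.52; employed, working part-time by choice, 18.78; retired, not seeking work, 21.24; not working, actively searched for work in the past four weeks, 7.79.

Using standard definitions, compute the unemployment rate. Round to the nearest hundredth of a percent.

Unemployment rate ≈ 6.15%.

Employed = 5.51 + 105.52 + 18.78 = 129.81 million (anyone who worked, including part-time for economic reasons, counts as employed).
Unemployed = 0.72 + 7.79 = 8.51 million (jobless and actively searching, or on temporary layoff).
Labor force = 129.81 + 8.51 = 138.32 million.
Unemployment rate = 8.51 / 138.32 = 6.15%.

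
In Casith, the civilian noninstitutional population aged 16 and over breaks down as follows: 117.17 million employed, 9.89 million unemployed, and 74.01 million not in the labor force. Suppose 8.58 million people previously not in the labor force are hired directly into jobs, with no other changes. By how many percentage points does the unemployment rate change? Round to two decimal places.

The unemployment rate changes by −0.49 percentage points.

Initially, labor force = 117.17 + 9.89 = 127.06 million, so u = 9.89/127.06 = 7.78%.
After the change, employed and labor force both rise by 8.58; unemployed unchanged → E = 125.75, U = 9.89, labor force = 135.64 million.
New unemployment rate = 9.89 / 135.64 = 7.29%.
Change = 7.29% − 7.78% = −0.49 percentage points.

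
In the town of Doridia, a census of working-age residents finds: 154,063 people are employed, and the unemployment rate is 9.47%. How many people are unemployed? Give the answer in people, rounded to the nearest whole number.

About 16,116 are unemployed.

Let U be the number unemployed. The labor force is E + U, and U/(E+U) = 0.0947.
So U = 0.0947 × 154,063 / (1 − 0.0947) = 14589.77 / 0.9053 ≈ 16,116.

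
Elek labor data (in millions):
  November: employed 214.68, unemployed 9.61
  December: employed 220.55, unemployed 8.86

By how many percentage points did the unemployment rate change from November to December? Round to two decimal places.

November: labor force = 214.68 + 9.61 = 224.29; u = 9.61/224.29 = 4.28%.
December: labor force = 220.55 + 8.86 = 229.41; u = 8.86/229.41 = 3.86%.
Change = 3.86% − 4.28% = −0.42 pp.

The unemployment rate changed by −0.42 percentage points.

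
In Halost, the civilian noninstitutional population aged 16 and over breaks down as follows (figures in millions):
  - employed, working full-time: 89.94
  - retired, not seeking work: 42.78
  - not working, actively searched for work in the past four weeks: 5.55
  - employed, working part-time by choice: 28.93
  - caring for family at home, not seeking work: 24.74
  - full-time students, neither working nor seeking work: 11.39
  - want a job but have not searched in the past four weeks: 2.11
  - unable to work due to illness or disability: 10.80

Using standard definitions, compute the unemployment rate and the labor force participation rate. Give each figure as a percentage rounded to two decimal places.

Employed = 89.94 + 28.93 = 118.87 million.
Unemployed = 5.55 million.
Labor force = 118.87 + 5.55 = 124.42 million.
Not in labor force = 42.78 + 24.74 + 11.39 + 2.11 + 10.80 = 91.82 million (those not working and not actively searching are outside the labor force — including those who want a job but have given up searching).
Civilian working-age population = 124.42 + 91.82 = 216.24 million.
Unemployment rate = 5.55 / 124.42 = 4.46%.
Labor force participation rate = 124.42 / 216.24 = 57.54%.

Unemployment rate ≈ 4.46%; labor force participation rate ≈ 57.54%.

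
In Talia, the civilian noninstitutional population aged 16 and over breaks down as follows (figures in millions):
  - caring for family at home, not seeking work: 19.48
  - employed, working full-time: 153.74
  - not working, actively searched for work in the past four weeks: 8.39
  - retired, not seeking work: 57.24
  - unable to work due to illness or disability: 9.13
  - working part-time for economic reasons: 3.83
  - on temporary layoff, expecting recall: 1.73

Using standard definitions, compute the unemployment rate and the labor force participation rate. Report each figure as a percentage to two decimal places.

Unemployment rate ≈ 6.03%; labor force participation rate ≈ 66.14%.

Employed = 153.74 + 3.83 = 157.57 million (anyone who worked, including part-time for economic reasons, counts as employed).
Unemployed = 8.39 + 1.73 = 10.12 million (jobless and actively searching, or on temporary layoff).
Labor force = 157.57 + 10.12 = 167.69 million.
Not in labor force = 19.48 + 57.24 + 9.13 = 85.85 million (those not working and not actively searching are outside the labor force).
Civilian working-age population = 167.69 + 85.85 = 253.54 million.
Unemployment rate = 10.12 / 167.69 = 6.03%.
Labor force participation rate = 167.69 / 253.54 = 66.14%.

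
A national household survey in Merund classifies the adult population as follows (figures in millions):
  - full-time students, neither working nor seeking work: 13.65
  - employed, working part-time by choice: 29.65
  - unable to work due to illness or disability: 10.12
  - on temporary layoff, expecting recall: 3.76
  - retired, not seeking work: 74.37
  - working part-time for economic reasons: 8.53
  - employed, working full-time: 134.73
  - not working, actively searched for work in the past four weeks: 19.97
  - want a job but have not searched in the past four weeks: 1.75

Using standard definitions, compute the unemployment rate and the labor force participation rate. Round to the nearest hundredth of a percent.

Unemployment rate ≈ 12.07%; labor force participation rate ≈ 66.31%.

Employed = 29.65 + 8.53 + 134.73 = 172.91 million (anyone who worked, including part-time for economic reasons, counts as employed).
Unemployed = 3.76 + 19.97 = 23.73 million (jobless and actively searching, or on temporary layoff).
Labor force = 172.91 + 23.73 = 196.64 million.
Not in labor force = 13.65 + 10.12 + 74.37 + 1.75 = 99.89 million (those not working and not actively searching are outside the labor force — including those who want a job but have given up searching).
Civilian working-age population = 196.64 + 99.89 = 296.53 million.
Unemployment rate = 23.73 / 196.64 = 12.07%.
Labor force participation rate = 196.64 / 296.53 = 66.31%.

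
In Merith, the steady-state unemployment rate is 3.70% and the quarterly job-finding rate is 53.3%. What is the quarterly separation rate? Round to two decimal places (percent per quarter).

From u* = s/(s+f): s = u·f/(1−u).
s = 0.0370 × 53.3 / (1 − 0.0370) = 1.9721 / 0.9630 ≈ 2.05% per quarter.

Separation rate ≈ 2.05% per quarter.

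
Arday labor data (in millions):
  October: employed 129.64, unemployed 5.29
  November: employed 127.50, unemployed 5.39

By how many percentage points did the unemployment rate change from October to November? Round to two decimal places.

The unemployment rate changed by +0.14 percentage points.

October: labor force = 129.64 + 5.29 = 134.93; u = 5.29/134.93 = 3.92%.
November: labor force = 127.50 + 5.39 = 132.89; u = 5.39/132.89 = 4.06%.
Change = 4.06% − 3.92% = +0.14 pp.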